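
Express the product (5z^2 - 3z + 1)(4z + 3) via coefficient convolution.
Ascending coefficients: a = [1, -3, 5], b = [3, 4]. c[0] = 1×3 = 3; c[1] = 1×4 + -3×3 = -5; c[2] = -3×4 + 5×3 = 3; c[3] = 5×4 = 20. Result coefficients: [3, -5, 3, 20] → 20z^3 + 3z^2 - 5z + 3

20z^3 + 3z^2 - 5z + 3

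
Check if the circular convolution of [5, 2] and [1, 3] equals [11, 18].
Recompute circular convolution of [5, 2] and [1, 3]: y[0] = 5×1 + 2×3 = 11; y[1] = 5×3 + 2×1 = 17 → [11, 17]. Compare to given [11, 18]: they differ at index 1: given 18, correct 17, so answer: No

No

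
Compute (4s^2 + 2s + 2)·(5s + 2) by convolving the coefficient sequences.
Ascending coefficients: a = [2, 2, 4], b = [2, 5]. c[0] = 2×2 = 4; c[1] = 2×5 + 2×2 = 14; c[2] = 2×5 + 4×2 = 18; c[3] = 4×5 = 20. Result coefficients: [4, 14, 18, 20] → 20s^3 + 18s^2 + 14s + 4

20s^3 + 18s^2 + 14s + 4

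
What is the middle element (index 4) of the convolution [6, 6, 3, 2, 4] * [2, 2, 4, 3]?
Use y[k] = Σ_i a[i]·b[k-i] at k=4. y[4] = 6×3 + 3×4 + 2×2 + 4×2 = 42

42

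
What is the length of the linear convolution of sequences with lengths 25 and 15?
Linear/full convolution length: m + n - 1 = 25 + 15 - 1 = 39

39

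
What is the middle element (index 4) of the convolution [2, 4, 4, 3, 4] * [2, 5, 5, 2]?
Use y[k] = Σ_i a[i]·b[k-i] at k=4. y[4] = 4×2 + 4×5 + 3×5 + 4×2 = 51

51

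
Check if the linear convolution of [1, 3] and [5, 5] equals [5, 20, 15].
Recompute linear convolution of [1, 3] and [5, 5]: y[0] = 1×5 = 5; y[1] = 1×5 + 3×5 = 20; y[2] = 3×5 = 15 → [5, 20, 15]. Given [5, 20, 15] matches, so answer: Yes

Yes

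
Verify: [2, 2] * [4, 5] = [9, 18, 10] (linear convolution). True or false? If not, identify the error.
Recompute linear convolution of [2, 2] and [4, 5]: y[0] = 2×4 = 8; y[1] = 2×5 + 2×4 = 18; y[2] = 2×5 = 10 → [8, 18, 10]. Compare to given [9, 18, 10]: they differ at index 0: given 9, correct 8, so answer: No

No. Error at index 0: given 9, correct 8.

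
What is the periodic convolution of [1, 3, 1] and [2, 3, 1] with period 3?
Use y[k] = Σ_j u[j]·v[(k-j) mod 3]. y[0] = 1×2 + 3×1 + 1×3 = 8; y[1] = 1×3 + 3×2 + 1×1 = 10; y[2] = 1×1 + 3×3 + 1×2 = 12. Result: [8, 10, 12]

[8, 10, 12]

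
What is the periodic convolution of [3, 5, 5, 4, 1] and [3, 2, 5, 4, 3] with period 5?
Use y[k] = Σ_j s[j]·t[(k-j) mod 5]. y[0] = 3×3 + 5×3 + 5×4 + 4×5 + 1×2 = 66; y[1] = 3×2 + 5×3 + 5×3 + 4×4 + 1×5 = 57; y[2] = 3×5 + 5×2 + 5×3 + 4×3 + 1×4 = 56; y[3] = 3×4 + 5×5 + 5×2 + 4×3 + 1×3 = 62; y[4] = 3×3 + 5×4 + 5×5 + 4×2 + 1×3 = 65. Result: [66, 57, 56, 62, 65]

[66, 57, 56, 62, 65]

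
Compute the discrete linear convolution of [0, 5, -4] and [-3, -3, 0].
y[0] = 0×-3 = 0; y[1] = 0×-3 + 5×-3 = -15; y[2] = 0×0 + 5×-3 + -4×-3 = -3; y[3] = 5×0 + -4×-3 = 12; y[4] = -4×0 = 0

[0, -15, -3, 12, 0]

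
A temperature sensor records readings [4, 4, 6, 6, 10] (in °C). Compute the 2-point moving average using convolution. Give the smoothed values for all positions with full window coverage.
2-point moving average kernel = [1, 1]. Apply in 'valid' mode (full window coverage): avg[0] = (4 + 4) / 2 = 4.0; avg[1] = (4 + 6) / 2 = 5.0; avg[2] = (6 + 6) / 2 = 6.0; avg[3] = (6 + 10) / 2 = 8.0. Smoothed values: [4.0, 5.0, 6.0, 8.0]

[4.0, 5.0, 6.0, 8.0]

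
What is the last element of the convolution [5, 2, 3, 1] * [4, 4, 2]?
Use y[k] = Σ_i a[i]·b[k-i] at k=5. y[5] = 1×2 = 2

2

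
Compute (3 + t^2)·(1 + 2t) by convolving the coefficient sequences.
Ascending coefficients: a = [3, 0, 1], b = [1, 2]. c[0] = 3×1 = 3; c[1] = 3×2 + 0×1 = 6; c[2] = 0×2 + 1×1 = 1; c[3] = 1×2 = 2. Result coefficients: [3, 6, 1, 2] → 3 + 6t + t^2 + 2t^3

3 + 6t + t^2 + 2t^3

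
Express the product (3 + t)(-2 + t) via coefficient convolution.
Ascending coefficients: a = [3, 1], b = [-2, 1]. c[0] = 3×-2 = -6; c[1] = 3×1 + 1×-2 = 1; c[2] = 1×1 = 1. Result coefficients: [-6, 1, 1] → -6 + t + t^2

-6 + t + t^2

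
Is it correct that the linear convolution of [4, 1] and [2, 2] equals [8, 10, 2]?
Recompute linear convolution of [4, 1] and [2, 2]: y[0] = 4×2 = 8; y[1] = 4×2 + 1×2 = 10; y[2] = 1×2 = 2 → [8, 10, 2]. Given [8, 10, 2] matches, so answer: Yes

Yes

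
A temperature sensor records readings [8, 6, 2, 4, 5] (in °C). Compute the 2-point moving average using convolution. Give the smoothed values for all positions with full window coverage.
2-point moving average kernel = [1, 1]. Apply in 'valid' mode (full window coverage): avg[0] = (8 + 6) / 2 = 7.0; avg[1] = (6 + 2) / 2 = 4.0; avg[2] = (2 + 4) / 2 = 3.0; avg[3] = (4 + 5) / 2 = 4.5. Smoothed values: [7.0, 4.0, 3.0, 4.5]

[7.0, 4.0, 3.0, 4.5]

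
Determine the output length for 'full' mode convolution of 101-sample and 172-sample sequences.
Linear/full convolution length: m + n - 1 = 101 + 172 - 1 = 272

272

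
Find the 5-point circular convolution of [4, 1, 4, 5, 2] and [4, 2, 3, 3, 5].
Use y[k] = Σ_j u[j]·v[(k-j) mod 5]. y[0] = 4×4 + 1×5 + 4×3 + 5×3 + 2×2 = 52; y[1] = 4×2 + 1×4 + 4×5 + 5×3 + 2×3 = 53; y[2] = 4×3 + 1×2 + 4×4 + 5×5 + 2×3 = 61; y[3] = 4×3 + 1×3 + 4×2 + 5×4 + 2×5 = 53; y[4] = 4×5 + 1×3 + 4×3 + 5×2 + 2×4 = 53. Result: [52, 53, 61, 53, 53]

[52, 53, 61, 53, 53]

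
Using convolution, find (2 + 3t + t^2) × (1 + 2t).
Ascending coefficients: a = [2, 3, 1], b = [1, 2]. c[0] = 2×1 = 2; c[1] = 2×2 + 3×1 = 7; c[2] = 3×2 + 1×1 = 7; c[3] = 1×2 = 2. Result coefficients: [2, 7, 7, 2] → 2 + 7t + 7t^2 + 2t^3

2 + 7t + 7t^2 + 2t^3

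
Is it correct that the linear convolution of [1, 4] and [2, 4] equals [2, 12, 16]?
Recompute linear convolution of [1, 4] and [2, 4]: y[0] = 1×2 = 2; y[1] = 1×4 + 4×2 = 12; y[2] = 4×4 = 16 → [2, 12, 16]. Given [2, 12, 16] matches, so answer: Yes

Yes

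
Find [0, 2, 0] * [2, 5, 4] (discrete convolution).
y[0] = 0×2 = 0; y[1] = 0×5 + 2×2 = 4; y[2] = 0×4 + 2×5 + 0×2 = 10; y[3] = 2×4 + 0×5 = 8; y[4] = 0×4 = 0

[0, 4, 10, 8, 0]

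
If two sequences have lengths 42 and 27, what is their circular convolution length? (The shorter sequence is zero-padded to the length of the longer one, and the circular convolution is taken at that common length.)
Circular convolution (zero-padding the shorter input) has length max(m, n) = max(42, 27) = 42

42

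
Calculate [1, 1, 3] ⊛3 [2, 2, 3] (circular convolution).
Use y[k] = Σ_j f[j]·g[(k-j) mod 3]. y[0] = 1×2 + 1×3 + 3×2 = 11; y[1] = 1×2 + 1×2 + 3×3 = 13; y[2] = 1×3 + 1×2 + 3×2 = 11. Result: [11, 13, 11]

[11, 13, 11]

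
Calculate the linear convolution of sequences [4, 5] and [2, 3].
y[0] = 4×2 = 8; y[1] = 4×3 + 5×2 = 22; y[2] = 5×3 = 15

[8, 22, 15]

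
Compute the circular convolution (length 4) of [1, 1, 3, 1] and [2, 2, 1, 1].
Use y[k] = Σ_j f[j]·g[(k-j) mod 4]. y[0] = 1×2 + 1×1 + 3×1 + 1×2 = 8; y[1] = 1×2 + 1×2 + 3×1 + 1×1 = 8; y[2] = 1×1 + 1×2 + 3×2 + 1×1 = 10; y[3] = 1×1 + 1×1 + 3×2 + 1×2 = 10. Result: [8, 8, 10, 10]

[8, 8, 10, 10]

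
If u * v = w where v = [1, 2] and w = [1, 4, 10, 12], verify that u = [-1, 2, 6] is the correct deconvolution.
Forward-compute [-1, 2, 6] * [1, 2]: w[0] = -1×1 = -1; w[1] = -1×2 + 2×1 = 0; w[2] = 2×2 + 6×1 = 10; w[3] = 6×2 = 12 → [-1, 0, 10, 12]. Does not match given w = [1, 4, 10, 12].

Not verified. [-1, 2, 6] * [1, 2] = [-1, 0, 10, 12], which differs from [1, 4, 10, 12] at index 0.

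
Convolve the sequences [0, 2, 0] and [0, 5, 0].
y[0] = 0×0 = 0; y[1] = 0×5 + 2×0 = 0; y[2] = 0×0 + 2×5 + 0×0 = 10; y[3] = 2×0 + 0×5 = 0; y[4] = 0×0 = 0

[0, 0, 10, 0, 0]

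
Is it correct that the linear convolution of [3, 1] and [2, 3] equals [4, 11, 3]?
Recompute linear convolution of [3, 1] and [2, 3]: y[0] = 3×2 = 6; y[1] = 3×3 + 1×2 = 11; y[2] = 1×3 = 3 → [6, 11, 3]. Compare to given [4, 11, 3]: they differ at index 0: given 4, correct 6, so answer: No

No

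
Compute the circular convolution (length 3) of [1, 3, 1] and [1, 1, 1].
Use y[k] = Σ_j s[j]·t[(k-j) mod 3]. y[0] = 1×1 + 3×1 + 1×1 = 5; y[1] = 1×1 + 3×1 + 1×1 = 5; y[2] = 1×1 + 3×1 + 1×1 = 5. Result: [5, 5, 5]

[5, 5, 5]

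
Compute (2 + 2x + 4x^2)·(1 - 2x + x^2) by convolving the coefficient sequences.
Ascending coefficients: a = [2, 2, 4], b = [1, -2, 1]. c[0] = 2×1 = 2; c[1] = 2×-2 + 2×1 = -2; c[2] = 2×1 + 2×-2 + 4×1 = 2; c[3] = 2×1 + 4×-2 = -6; c[4] = 4×1 = 4. Result coefficients: [2, -2, 2, -6, 4] → 2 - 2x + 2x^2 - 6x^3 + 4x^4

2 - 2x + 2x^2 - 6x^3 + 4x^4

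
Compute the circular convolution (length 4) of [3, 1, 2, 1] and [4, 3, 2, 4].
Use y[k] = Σ_j a[j]·b[(k-j) mod 4]. y[0] = 3×4 + 1×4 + 2×2 + 1×3 = 23; y[1] = 3×3 + 1×4 + 2×4 + 1×2 = 23; y[2] = 3×2 + 1×3 + 2×4 + 1×4 = 21; y[3] = 3×4 + 1×2 + 2×3 + 1×4 = 24. Result: [23, 23, 21, 24]

[23, 23, 21, 24]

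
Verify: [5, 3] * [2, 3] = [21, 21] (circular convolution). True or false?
Recompute circular convolution of [5, 3] and [2, 3]: y[0] = 5×2 + 3×3 = 19; y[1] = 5×3 + 3×2 = 21 → [19, 21]. Compare to given [21, 21]: they differ at index 0: given 21, correct 19, so answer: No

No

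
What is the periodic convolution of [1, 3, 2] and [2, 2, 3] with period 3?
Use y[k] = Σ_j f[j]·g[(k-j) mod 3]. y[0] = 1×2 + 3×3 + 2×2 = 15; y[1] = 1×2 + 3×2 + 2×3 = 14; y[2] = 1×3 + 3×2 + 2×2 = 13. Result: [15, 14, 13]

[15, 14, 13]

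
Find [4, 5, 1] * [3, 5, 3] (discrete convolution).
y[0] = 4×3 = 12; y[1] = 4×5 + 5×3 = 35; y[2] = 4×3 + 5×5 + 1×3 = 40; y[3] = 5×3 + 1×5 = 20; y[4] = 1×3 = 3

[12, 35, 40, 20, 3]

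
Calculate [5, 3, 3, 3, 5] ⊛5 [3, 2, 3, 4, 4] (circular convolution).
Use y[k] = Σ_j u[j]·v[(k-j) mod 5]. y[0] = 5×3 + 3×4 + 3×4 + 3×3 + 5×2 = 58; y[1] = 5×2 + 3×3 + 3×4 + 3×4 + 5×3 = 58; y[2] = 5×3 + 3×2 + 3×3 + 3×4 + 5×4 = 62; y[3] = 5×4 + 3×3 + 3×2 + 3×3 + 5×4 = 64; y[4] = 5×4 + 3×4 + 3×3 + 3×2 + 5×3 = 62. Result: [58, 58, 62, 64, 62]

[58, 58, 62, 64, 62]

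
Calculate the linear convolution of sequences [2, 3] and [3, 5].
y[0] = 2×3 = 6; y[1] = 2×5 + 3×3 = 19; y[2] = 3×5 = 15

[6, 19, 15]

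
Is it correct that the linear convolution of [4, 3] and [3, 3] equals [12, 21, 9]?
Recompute linear convolution of [4, 3] and [3, 3]: y[0] = 4×3 = 12; y[1] = 4×3 + 3×3 = 21; y[2] = 3×3 = 9 → [12, 21, 9]. Given [12, 21, 9] matches, so answer: Yes

Yes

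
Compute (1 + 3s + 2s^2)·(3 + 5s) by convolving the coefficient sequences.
Ascending coefficients: a = [1, 3, 2], b = [3, 5]. c[0] = 1×3 = 3; c[1] = 1×5 + 3×3 = 14; c[2] = 3×5 + 2×3 = 21; c[3] = 2×5 = 10. Result coefficients: [3, 14, 21, 10] → 3 + 14s + 21s^2 + 10s^3

3 + 14s + 21s^2 + 10s^3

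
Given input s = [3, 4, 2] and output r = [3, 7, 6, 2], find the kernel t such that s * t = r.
Output length 4 = len(s) + len(t) - 1 ⇒ len(t) = 2. Solve t forward using t[k] = (r[k] - Σ_{i≥1} s[i]·t[k-i]) / s[0]: t[0] = r[0] / s[0] = 3 / 3 = 1; t[1] = (r[1] - 4×1) / s[0] = (7 - 4×1) / 3 = 1. So t = [1, 1]. Forward-check [3, 4, 2] * [1, 1]: r[0] = 3×1 = 3; r[1] = 3×1 + 4×1 = 7; r[2] = 4×1 + 2×1 = 6; r[3] = 2×1 = 2 → [3, 7, 6, 2] ✓

[1, 1]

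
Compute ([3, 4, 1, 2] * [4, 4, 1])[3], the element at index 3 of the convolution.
Use y[k] = Σ_i a[i]·b[k-i] at k=3. y[3] = 4×1 + 1×4 + 2×4 = 16

16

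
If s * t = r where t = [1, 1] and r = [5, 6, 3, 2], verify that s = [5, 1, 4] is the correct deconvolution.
Forward-compute [5, 1, 4] * [1, 1]: r[0] = 5×1 = 5; r[1] = 5×1 + 1×1 = 6; r[2] = 1×1 + 4×1 = 5; r[3] = 4×1 = 4 → [5, 6, 5, 4]. Does not match given r = [5, 6, 3, 2].

Not verified. [5, 1, 4] * [1, 1] = [5, 6, 5, 4], which differs from [5, 6, 3, 2] at index 2.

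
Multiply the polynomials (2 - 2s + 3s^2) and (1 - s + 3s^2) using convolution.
Ascending coefficients: a = [2, -2, 3], b = [1, -1, 3]. c[0] = 2×1 = 2; c[1] = 2×-1 + -2×1 = -4; c[2] = 2×3 + -2×-1 + 3×1 = 11; c[3] = -2×3 + 3×-1 = -9; c[4] = 3×3 = 9. Result coefficients: [2, -4, 11, -9, 9] → 2 - 4s + 11s^2 - 9s^3 + 9s^4

2 - 4s + 11s^2 - 9s^3 + 9s^4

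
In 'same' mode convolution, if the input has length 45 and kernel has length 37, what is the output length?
'Same' mode returns an output with the same length as the input: 45

45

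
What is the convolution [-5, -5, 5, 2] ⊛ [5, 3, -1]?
y[0] = -5×5 = -25; y[1] = -5×3 + -5×5 = -40; y[2] = -5×-1 + -5×3 + 5×5 = 15; y[3] = -5×-1 + 5×3 + 2×5 = 30; y[4] = 5×-1 + 2×3 = 1; y[5] = 2×-1 = -2

[-25, -40, 15, 30, 1, -2]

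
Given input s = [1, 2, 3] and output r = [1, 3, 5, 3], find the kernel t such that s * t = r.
Output length 4 = len(s) + len(t) - 1 ⇒ len(t) = 2. Solve t forward using t[k] = (r[k] - Σ_{i≥1} s[i]·t[k-i]) / s[0]: t[0] = r[0] / s[0] = 1 / 1 = 1; t[1] = (r[1] - 2×1) / s[0] = (3 - 2×1) / 1 = 1. So t = [1, 1]. Forward-check [1, 2, 3] * [1, 1]: r[0] = 1×1 = 1; r[1] = 1×1 + 2×1 = 3; r[2] = 2×1 + 3×1 = 5; r[3] = 3×1 = 3 → [1, 3, 5, 3] ✓

[1, 1]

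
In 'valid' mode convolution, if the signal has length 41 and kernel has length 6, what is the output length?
'Valid' mode counts only positions where the kernel fully overlaps the signal: m - n + 1 = 41 - 6 + 1 = 36

36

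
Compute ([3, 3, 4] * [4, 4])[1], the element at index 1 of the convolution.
Use y[k] = Σ_i a[i]·b[k-i] at k=1. y[1] = 3×4 + 3×4 = 24

24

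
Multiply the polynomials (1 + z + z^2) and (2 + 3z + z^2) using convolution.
Ascending coefficients: a = [1, 1, 1], b = [2, 3, 1]. c[0] = 1×2 = 2; c[1] = 1×3 + 1×2 = 5; c[2] = 1×1 + 1×3 + 1×2 = 6; c[3] = 1×1 + 1×3 = 4; c[4] = 1×1 = 1. Result coefficients: [2, 5, 6, 4, 1] → 2 + 5z + 6z^2 + 4z^3 + z^4

2 + 5z + 6z^2 + 4z^3 + z^4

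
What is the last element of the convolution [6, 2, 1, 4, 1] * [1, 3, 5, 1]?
Use y[k] = Σ_i a[i]·b[k-i] at k=7. y[7] = 1×1 = 1

1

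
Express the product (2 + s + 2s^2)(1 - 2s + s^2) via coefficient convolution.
Ascending coefficients: a = [2, 1, 2], b = [1, -2, 1]. c[0] = 2×1 = 2; c[1] = 2×-2 + 1×1 = -3; c[2] = 2×1 + 1×-2 + 2×1 = 2; c[3] = 1×1 + 2×-2 = -3; c[4] = 2×1 = 2. Result coefficients: [2, -3, 2, -3, 2] → 2 - 3s + 2s^2 - 3s^3 + 2s^4

2 - 3s + 2s^2 - 3s^3 + 2s^4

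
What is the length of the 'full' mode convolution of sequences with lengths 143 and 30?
Linear/full convolution length: m + n - 1 = 143 + 30 - 1 = 172

172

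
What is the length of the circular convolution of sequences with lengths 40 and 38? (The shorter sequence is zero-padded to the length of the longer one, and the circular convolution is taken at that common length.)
Circular convolution (zero-padding the shorter input) has length max(m, n) = max(40, 38) = 40

40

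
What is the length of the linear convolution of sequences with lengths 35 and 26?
Linear/full convolution length: m + n - 1 = 35 + 26 - 1 = 60

60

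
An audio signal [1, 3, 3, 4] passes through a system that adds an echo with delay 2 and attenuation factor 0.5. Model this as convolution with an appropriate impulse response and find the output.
Direct-path + delayed-attenuated-path model → impulse response h = [1, 0, 0.5] (1 at lag 0, 0.5 at lag 2). Output y[n] = x[n] + 0.5·x[n - 2] (with x[n] = 0 outside 0..3): y[0] = 1 + 0.5×0 = 1; y[1] = 3 + 0.5×0 = 3; y[2] = 3 + 0.5×1 = 3.5; y[3] = 4 + 0.5×3 = 5.5; y[4] = 0 + 0.5×3 = 1.5; y[5] = 0 + 0.5×4 = 2.0. So y = [1, 3, 3.5, 5.5, 1.5, 2.0]

[1, 3, 3.5, 5.5, 1.5, 2.0]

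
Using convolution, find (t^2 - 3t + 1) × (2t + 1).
Ascending coefficients: a = [1, -3, 1], b = [1, 2]. c[0] = 1×1 = 1; c[1] = 1×2 + -3×1 = -1; c[2] = -3×2 + 1×1 = -5; c[3] = 1×2 = 2. Result coefficients: [1, -1, -5, 2] → 2t^3 - 5t^2 - t + 1

2t^3 - 5t^2 - t + 1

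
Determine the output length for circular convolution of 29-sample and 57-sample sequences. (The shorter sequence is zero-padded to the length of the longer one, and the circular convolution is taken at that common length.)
Circular convolution (zero-padding the shorter input) has length max(m, n) = max(29, 57) = 57

57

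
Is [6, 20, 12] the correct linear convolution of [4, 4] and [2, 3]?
Recompute linear convolution of [4, 4] and [2, 3]: y[0] = 4×2 = 8; y[1] = 4×3 + 4×2 = 20; y[2] = 4×3 = 12 → [8, 20, 12]. Compare to given [6, 20, 12]: they differ at index 0: given 6, correct 8, so answer: No

No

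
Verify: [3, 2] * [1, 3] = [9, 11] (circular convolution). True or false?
Recompute circular convolution of [3, 2] and [1, 3]: y[0] = 3×1 + 2×3 = 9; y[1] = 3×3 + 2×1 = 11 → [9, 11]. Given [9, 11] matches, so answer: Yes

Yes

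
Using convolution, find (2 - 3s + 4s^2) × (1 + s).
Ascending coefficients: a = [2, -3, 4], b = [1, 1]. c[0] = 2×1 = 2; c[1] = 2×1 + -3×1 = -1; c[2] = -3×1 + 4×1 = 1; c[3] = 4×1 = 4. Result coefficients: [2, -1, 1, 4] → 2 - s + s^2 + 4s^3

2 - s + s^2 + 4s^3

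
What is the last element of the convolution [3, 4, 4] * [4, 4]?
Use y[k] = Σ_i a[i]·b[k-i] at k=3. y[3] = 4×4 = 16

16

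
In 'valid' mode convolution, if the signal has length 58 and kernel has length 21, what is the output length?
'Valid' mode counts only positions where the kernel fully overlaps the signal: m - n + 1 = 58 - 21 + 1 = 38

38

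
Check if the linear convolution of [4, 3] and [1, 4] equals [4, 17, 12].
Recompute linear convolution of [4, 3] and [1, 4]: y[0] = 4×1 = 4; y[1] = 4×4 + 3×1 = 19; y[2] = 3×4 = 12 → [4, 19, 12]. Compare to given [4, 17, 12]: they differ at index 1: given 17, correct 19, so answer: No

No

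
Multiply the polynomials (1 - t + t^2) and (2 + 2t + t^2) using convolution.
Ascending coefficients: a = [1, -1, 1], b = [2, 2, 1]. c[0] = 1×2 = 2; c[1] = 1×2 + -1×2 = 0; c[2] = 1×1 + -1×2 + 1×2 = 1; c[3] = -1×1 + 1×2 = 1; c[4] = 1×1 = 1. Result coefficients: [2, 0, 1, 1, 1] → 2 + t^2 + t^3 + t^4

2 + t^2 + t^3 + t^4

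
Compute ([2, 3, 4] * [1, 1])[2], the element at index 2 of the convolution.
Use y[k] = Σ_i a[i]·b[k-i] at k=2. y[2] = 3×1 + 4×1 = 7

7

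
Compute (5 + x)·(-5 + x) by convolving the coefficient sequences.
Ascending coefficients: a = [5, 1], b = [-5, 1]. c[0] = 5×-5 = -25; c[1] = 5×1 + 1×-5 = 0; c[2] = 1×1 = 1. Result coefficients: [-25, 0, 1] → -25 + x^2

-25 + x^2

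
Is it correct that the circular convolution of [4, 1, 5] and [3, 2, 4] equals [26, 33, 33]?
Recompute circular convolution of [4, 1, 5] and [3, 2, 4]: y[0] = 4×3 + 1×4 + 5×2 = 26; y[1] = 4×2 + 1×3 + 5×4 = 31; y[2] = 4×4 + 1×2 + 5×3 = 33 → [26, 31, 33]. Compare to given [26, 33, 33]: they differ at index 1: given 33, correct 31, so answer: No

No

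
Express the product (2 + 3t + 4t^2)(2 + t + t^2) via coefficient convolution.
Ascending coefficients: a = [2, 3, 4], b = [2, 1, 1]. c[0] = 2×2 = 4; c[1] = 2×1 + 3×2 = 8; c[2] = 2×1 + 3×1 + 4×2 = 13; c[3] = 3×1 + 4×1 = 7; c[4] = 4×1 = 4. Result coefficients: [4, 8, 13, 7, 4] → 4 + 8t + 13t^2 + 7t^3 + 4t^4

4 + 8t + 13t^2 + 7t^3 + 4t^4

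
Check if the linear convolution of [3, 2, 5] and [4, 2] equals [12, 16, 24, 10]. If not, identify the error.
Recompute linear convolution of [3, 2, 5] and [4, 2]: y[0] = 3×4 = 12; y[1] = 3×2 + 2×4 = 14; y[2] = 2×2 + 5×4 = 24; y[3] = 5×2 = 10 → [12, 14, 24, 10]. Compare to given [12, 16, 24, 10]: they differ at index 1: given 16, correct 14, so answer: No

No. Error at index 1: given 16, correct 14.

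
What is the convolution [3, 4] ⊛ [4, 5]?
y[0] = 3×4 = 12; y[1] = 3×5 + 4×4 = 31; y[2] = 4×5 = 20

[12, 31, 20]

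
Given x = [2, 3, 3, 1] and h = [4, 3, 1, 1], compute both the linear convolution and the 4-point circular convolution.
Linear: y_lin[0] = 2×4 = 8; y_lin[1] = 2×3 + 3×4 = 18; y_lin[2] = 2×1 + 3×3 + 3×4 = 23; y_lin[3] = 2×1 + 3×1 + 3×3 + 1×4 = 18; y_lin[4] = 3×1 + 3×1 + 1×3 = 9; y_lin[5] = 3×1 + 1×1 = 4; y_lin[6] = 1×1 = 1 → [8, 18, 23, 18, 9, 4, 1]. Circular (length 4): y[0] = 2×4 + 3×1 + 3×1 + 1×3 = 17; y[1] = 2×3 + 3×4 + 3×1 + 1×1 = 22; y[2] = 2×1 + 3×3 + 3×4 + 1×1 = 24; y[3] = 2×1 + 3×1 + 3×3 + 1×4 = 18 → [17, 22, 24, 18]

Linear: [8, 18, 23, 18, 9, 4, 1], Circular: [17, 22, 24, 18]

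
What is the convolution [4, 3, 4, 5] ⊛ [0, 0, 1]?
y[0] = 4×0 = 0; y[1] = 4×0 + 3×0 = 0; y[2] = 4×1 + 3×0 + 4×0 = 4; y[3] = 3×1 + 4×0 + 5×0 = 3; y[4] = 4×1 + 5×0 = 4; y[5] = 5×1 = 5

[0, 0, 4, 3, 4, 5]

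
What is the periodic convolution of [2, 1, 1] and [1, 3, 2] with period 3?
Use y[k] = Σ_j a[j]·b[(k-j) mod 3]. y[0] = 2×1 + 1×2 + 1×3 = 7; y[1] = 2×3 + 1×1 + 1×2 = 9; y[2] = 2×2 + 1×3 + 1×1 = 8. Result: [7, 9, 8]

[7, 9, 8]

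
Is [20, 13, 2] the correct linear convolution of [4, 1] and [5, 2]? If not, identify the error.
Recompute linear convolution of [4, 1] and [5, 2]: y[0] = 4×5 = 20; y[1] = 4×2 + 1×5 = 13; y[2] = 1×2 = 2 → [20, 13, 2]. Given [20, 13, 2] matches, so answer: Yes

Yes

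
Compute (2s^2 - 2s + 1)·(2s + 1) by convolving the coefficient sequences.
Ascending coefficients: a = [1, -2, 2], b = [1, 2]. c[0] = 1×1 = 1; c[1] = 1×2 + -2×1 = 0; c[2] = -2×2 + 2×1 = -2; c[3] = 2×2 = 4. Result coefficients: [1, 0, -2, 4] → 4s^3 - 2s^2 + 1

4s^3 - 2s^2 + 1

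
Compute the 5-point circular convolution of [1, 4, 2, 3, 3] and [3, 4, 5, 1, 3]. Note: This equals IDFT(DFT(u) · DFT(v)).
Either evaluate y[k] = Σ_j u[j]·v[(k-j) mod 5] directly, or use IDFT(DFT(u) · DFT(v)). y[0] = 1×3 + 4×3 + 2×1 + 3×5 + 3×4 = 44; y[1] = 1×4 + 4×3 + 2×3 + 3×1 + 3×5 = 40; y[2] = 1×5 + 4×4 + 2×3 + 3×3 + 3×1 = 39; y[3] = 1×1 + 4×5 + 2×4 + 3×3 + 3×3 = 47; y[4] = 1×3 + 4×1 + 2×5 + 3×4 + 3×3 = 38. Result: [44, 40, 39, 47, 38]

[44, 40, 39, 47, 38]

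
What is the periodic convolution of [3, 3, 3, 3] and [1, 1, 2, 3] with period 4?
Use y[k] = Σ_j s[j]·t[(k-j) mod 4]. y[0] = 3×1 + 3×3 + 3×2 + 3×1 = 21; y[1] = 3×1 + 3×1 + 3×3 + 3×2 = 21; y[2] = 3×2 + 3×1 + 3×1 + 3×3 = 21; y[3] = 3×3 + 3×2 + 3×1 + 3×1 = 21. Result: [21, 21, 21, 21]

[21, 21, 21, 21]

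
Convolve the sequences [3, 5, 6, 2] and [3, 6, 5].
y[0] = 3×3 = 9; y[1] = 3×6 + 5×3 = 33; y[2] = 3×5 + 5×6 + 6×3 = 63; y[3] = 5×5 + 6×6 + 2×3 = 67; y[4] = 6×5 + 2×6 = 42; y[5] = 2×5 = 10

[9, 33, 63, 67, 42, 10]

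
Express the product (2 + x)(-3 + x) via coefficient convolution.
Ascending coefficients: a = [2, 1], b = [-3, 1]. c[0] = 2×-3 = -6; c[1] = 2×1 + 1×-3 = -1; c[2] = 1×1 = 1. Result coefficients: [-6, -1, 1] → -6 - x + x^2

-6 - x + x^2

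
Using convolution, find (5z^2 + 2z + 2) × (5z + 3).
Ascending coefficients: a = [2, 2, 5], b = [3, 5]. c[0] = 2×3 = 6; c[1] = 2×5 + 2×3 = 16; c[2] = 2×5 + 5×3 = 25; c[3] = 5×5 = 25. Result coefficients: [6, 16, 25, 25] → 25z^3 + 25z^2 + 16z + 6

25z^3 + 25z^2 + 16z + 6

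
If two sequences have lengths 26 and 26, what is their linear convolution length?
Linear/full convolution length: m + n - 1 = 26 + 26 - 1 = 51

51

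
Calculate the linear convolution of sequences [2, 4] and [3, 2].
y[0] = 2×3 = 6; y[1] = 2×2 + 4×3 = 16; y[2] = 4×2 = 8

[6, 16, 8]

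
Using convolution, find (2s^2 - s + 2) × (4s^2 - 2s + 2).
Ascending coefficients: a = [2, -1, 2], b = [2, -2, 4]. c[0] = 2×2 = 4; c[1] = 2×-2 + -1×2 = -6; c[2] = 2×4 + -1×-2 + 2×2 = 14; c[3] = -1×4 + 2×-2 = -8; c[4] = 2×4 = 8. Result coefficients: [4, -6, 14, -8, 8] → 8s^4 - 8s^3 + 14s^2 - 6s + 4

8s^4 - 8s^3 + 14s^2 - 6s + 4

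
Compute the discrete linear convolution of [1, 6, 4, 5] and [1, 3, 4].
y[0] = 1×1 = 1; y[1] = 1×3 + 6×1 = 9; y[2] = 1×4 + 6×3 + 4×1 = 26; y[3] = 6×4 + 4×3 + 5×1 = 41; y[4] = 4×4 + 5×3 = 31; y[5] = 5×4 = 20

[1, 9, 26, 41, 31, 20]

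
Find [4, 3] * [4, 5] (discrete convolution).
y[0] = 4×4 = 16; y[1] = 4×5 + 3×4 = 32; y[2] = 3×5 = 15

[16, 32, 15]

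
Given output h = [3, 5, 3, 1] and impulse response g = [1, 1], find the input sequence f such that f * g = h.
Deconvolve h=[3, 5, 3, 1] by g=[1, 1]. Since g[0]=1, solve forward: f[0] = h[0] / 1 = 3; f[1] = (h[1] - 3×1) / 1 = 2; f[2] = (h[2] - 2×1) / 1 = 1. So f = [3, 2, 1]. Check by forward convolution: h[0] = 3×1 = 3; h[1] = 3×1 + 2×1 = 5; h[2] = 2×1 + 1×1 = 3; h[3] = 1×1 = 1

[3, 2, 1]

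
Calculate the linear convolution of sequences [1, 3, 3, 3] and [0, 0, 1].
y[0] = 1×0 = 0; y[1] = 1×0 + 3×0 = 0; y[2] = 1×1 + 3×0 + 3×0 = 1; y[3] = 3×1 + 3×0 + 3×0 = 3; y[4] = 3×1 + 3×0 = 3; y[5] = 3×1 = 3

[0, 0, 1, 3, 3, 3]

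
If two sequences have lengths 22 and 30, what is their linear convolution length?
Linear/full convolution length: m + n - 1 = 22 + 30 - 1 = 51

51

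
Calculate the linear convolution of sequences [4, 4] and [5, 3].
y[0] = 4×5 = 20; y[1] = 4×3 + 4×5 = 32; y[2] = 4×3 = 12

[20, 32, 12]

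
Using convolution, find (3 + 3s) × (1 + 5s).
Ascending coefficients: a = [3, 3], b = [1, 5]. c[0] = 3×1 = 3; c[1] = 3×5 + 3×1 = 18; c[2] = 3×5 = 15. Result coefficients: [3, 18, 15] → 3 + 18s + 15s^2

3 + 18s + 15s^2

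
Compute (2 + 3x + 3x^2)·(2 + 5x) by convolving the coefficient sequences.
Ascending coefficients: a = [2, 3, 3], b = [2, 5]. c[0] = 2×2 = 4; c[1] = 2×5 + 3×2 = 16; c[2] = 3×5 + 3×2 = 21; c[3] = 3×5 = 15. Result coefficients: [4, 16, 21, 15] → 4 + 16x + 21x^2 + 15x^3

4 + 16x + 21x^2 + 15x^3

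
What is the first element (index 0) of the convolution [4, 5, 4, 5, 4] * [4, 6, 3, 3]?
Use y[k] = Σ_i a[i]·b[k-i] at k=0. y[0] = 4×4 = 16

16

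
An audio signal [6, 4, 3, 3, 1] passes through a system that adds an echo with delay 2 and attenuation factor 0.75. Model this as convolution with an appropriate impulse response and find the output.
Direct-path + delayed-attenuated-path model → impulse response h = [1, 0, 0.75] (1 at lag 0, 0.75 at lag 2). Output y[n] = x[n] + 0.75·x[n - 2] (with x[n] = 0 outside 0..4): y[0] = 6 + 0.75×0 = 6; y[1] = 4 + 0.75×0 = 4; y[2] = 3 + 0.75×6 = 7.5; y[3] = 3 + 0.75×4 = 6.0; y[4] = 1 + 0.75×3 = 3.25; y[5] = 0 + 0.75×3 = 2.25; y[6] = 0 + 0.75×1 = 0.75. So y = [6, 4, 7.5, 6.0, 3.25, 2.25, 0.75]

[6, 4, 7.5, 6.0, 3.25, 2.25, 0.75]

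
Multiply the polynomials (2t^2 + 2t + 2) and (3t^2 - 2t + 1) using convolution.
Ascending coefficients: a = [2, 2, 2], b = [1, -2, 3]. c[0] = 2×1 = 2; c[1] = 2×-2 + 2×1 = -2; c[2] = 2×3 + 2×-2 + 2×1 = 4; c[3] = 2×3 + 2×-2 = 2; c[4] = 2×3 = 6. Result coefficients: [2, -2, 4, 2, 6] → 6t^4 + 2t^3 + 4t^2 - 2t + 2

6t^4 + 2t^3 + 4t^2 - 2t + 2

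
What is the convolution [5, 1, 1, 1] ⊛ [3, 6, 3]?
y[0] = 5×3 = 15; y[1] = 5×6 + 1×3 = 33; y[2] = 5×3 + 1×6 + 1×3 = 24; y[3] = 1×3 + 1×6 + 1×3 = 12; y[4] = 1×3 + 1×6 = 9; y[5] = 1×3 = 3

[15, 33, 24, 12, 9, 3]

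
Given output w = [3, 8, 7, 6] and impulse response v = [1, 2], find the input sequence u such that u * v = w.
Deconvolve w=[3, 8, 7, 6] by v=[1, 2]. Since v[0]=1, solve forward: u[0] = w[0] / 1 = 3; u[1] = (w[1] - 3×2) / 1 = 2; u[2] = (w[2] - 2×2) / 1 = 3. So u = [3, 2, 3]. Check by forward convolution: w[0] = 3×1 = 3; w[1] = 3×2 + 2×1 = 8; w[2] = 2×2 + 3×1 = 7; w[3] = 3×2 = 6

[3, 2, 3]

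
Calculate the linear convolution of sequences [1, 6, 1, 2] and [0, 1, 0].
y[0] = 1×0 = 0; y[1] = 1×1 + 6×0 = 1; y[2] = 1×0 + 6×1 + 1×0 = 6; y[3] = 6×0 + 1×1 + 2×0 = 1; y[4] = 1×0 + 2×1 = 2; y[5] = 2×0 = 0

[0, 1, 6, 1, 2, 0]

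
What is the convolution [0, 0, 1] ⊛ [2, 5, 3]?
y[0] = 0×2 = 0; y[1] = 0×5 + 0×2 = 0; y[2] = 0×3 + 0×5 + 1×2 = 2; y[3] = 0×3 + 1×5 = 5; y[4] = 1×3 = 3

[0, 0, 2, 5, 3]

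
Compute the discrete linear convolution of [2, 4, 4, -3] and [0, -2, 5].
y[0] = 2×0 = 0; y[1] = 2×-2 + 4×0 = -4; y[2] = 2×5 + 4×-2 + 4×0 = 2; y[3] = 4×5 + 4×-2 + -3×0 = 12; y[4] = 4×5 + -3×-2 = 26; y[5] = -3×5 = -15

[0, -4, 2, 12, 26, -15]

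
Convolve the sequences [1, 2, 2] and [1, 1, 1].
y[0] = 1×1 = 1; y[1] = 1×1 + 2×1 = 3; y[2] = 1×1 + 2×1 + 2×1 = 5; y[3] = 2×1 + 2×1 = 4; y[4] = 2×1 = 2

[1, 3, 5, 4, 2]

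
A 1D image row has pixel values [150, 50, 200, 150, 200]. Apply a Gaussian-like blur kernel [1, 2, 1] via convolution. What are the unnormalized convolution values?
Convolve image row [150, 50, 200, 150, 200] with kernel [1, 2, 1]: y[0] = 150×1 = 150; y[1] = 150×2 + 50×1 = 350; y[2] = 150×1 + 50×2 + 200×1 = 450; y[3] = 50×1 + 200×2 + 150×1 = 600; y[4] = 200×1 + 150×2 + 200×1 = 700; y[5] = 150×1 + 200×2 = 550; y[6] = 200×1 = 200 → [150, 350, 450, 600, 700, 550, 200]. Normalization factor = sum(kernel) = 4.

[150, 350, 450, 600, 700, 550, 200]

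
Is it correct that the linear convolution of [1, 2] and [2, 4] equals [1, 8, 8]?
Recompute linear convolution of [1, 2] and [2, 4]: y[0] = 1×2 = 2; y[1] = 1×4 + 2×2 = 8; y[2] = 2×4 = 8 → [2, 8, 8]. Compare to given [1, 8, 8]: they differ at index 0: given 1, correct 2, so answer: No

No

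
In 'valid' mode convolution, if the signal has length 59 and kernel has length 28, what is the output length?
'Valid' mode counts only positions where the kernel fully overlaps the signal: m - n + 1 = 59 - 28 + 1 = 32

32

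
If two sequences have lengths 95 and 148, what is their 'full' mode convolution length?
Linear/full convolution length: m + n - 1 = 95 + 148 - 1 = 242

242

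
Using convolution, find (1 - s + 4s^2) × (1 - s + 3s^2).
Ascending coefficients: a = [1, -1, 4], b = [1, -1, 3]. c[0] = 1×1 = 1; c[1] = 1×-1 + -1×1 = -2; c[2] = 1×3 + -1×-1 + 4×1 = 8; c[3] = -1×3 + 4×-1 = -7; c[4] = 4×3 = 12. Result coefficients: [1, -2, 8, -7, 12] → 1 - 2s + 8s^2 - 7s^3 + 12s^4

1 - 2s + 8s^2 - 7s^3 + 12s^4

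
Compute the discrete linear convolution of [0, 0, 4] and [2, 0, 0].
y[0] = 0×2 = 0; y[1] = 0×0 + 0×2 = 0; y[2] = 0×0 + 0×0 + 4×2 = 8; y[3] = 0×0 + 4×0 = 0; y[4] = 4×0 = 0

[0, 0, 8, 0, 0]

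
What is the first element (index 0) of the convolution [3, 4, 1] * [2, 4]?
Use y[k] = Σ_i a[i]·b[k-i] at k=0. y[0] = 3×2 = 6

6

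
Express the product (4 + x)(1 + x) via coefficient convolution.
Ascending coefficients: a = [4, 1], b = [1, 1]. c[0] = 4×1 = 4; c[1] = 4×1 + 1×1 = 5; c[2] = 1×1 = 1. Result coefficients: [4, 5, 1] → 4 + 5x + x^2

4 + 5x + x^2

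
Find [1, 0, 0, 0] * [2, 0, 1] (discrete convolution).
y[0] = 1×2 = 2; y[1] = 1×0 + 0×2 = 0; y[2] = 1×1 + 0×0 + 0×2 = 1; y[3] = 0×1 + 0×0 + 0×2 = 0; y[4] = 0×1 + 0×0 = 0; y[5] = 0×1 = 0

[2, 0, 1, 0, 0, 0]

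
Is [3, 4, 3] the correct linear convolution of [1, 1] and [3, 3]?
Recompute linear convolution of [1, 1] and [3, 3]: y[0] = 1×3 = 3; y[1] = 1×3 + 1×3 = 6; y[2] = 1×3 = 3 → [3, 6, 3]. Compare to given [3, 4, 3]: they differ at index 1: given 4, correct 6, so answer: No

No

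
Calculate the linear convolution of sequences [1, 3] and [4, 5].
y[0] = 1×4 = 4; y[1] = 1×5 + 3×4 = 17; y[2] = 3×5 = 15

[4, 17, 15]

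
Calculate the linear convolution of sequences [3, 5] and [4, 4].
y[0] = 3×4 = 12; y[1] = 3×4 + 5×4 = 32; y[2] = 5×4 = 20

[12, 32, 20]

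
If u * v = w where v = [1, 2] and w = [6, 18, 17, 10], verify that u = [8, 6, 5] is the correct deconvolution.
Forward-compute [8, 6, 5] * [1, 2]: w[0] = 8×1 = 8; w[1] = 8×2 + 6×1 = 22; w[2] = 6×2 + 5×1 = 17; w[3] = 5×2 = 10 → [8, 22, 17, 10]. Does not match given w = [6, 18, 17, 10].

Not verified. [8, 6, 5] * [1, 2] = [8, 22, 17, 10], which differs from [6, 18, 17, 10] at index 0.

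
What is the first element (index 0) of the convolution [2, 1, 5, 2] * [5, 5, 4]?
Use y[k] = Σ_i a[i]·b[k-i] at k=0. y[0] = 2×5 = 10

10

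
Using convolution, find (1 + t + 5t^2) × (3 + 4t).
Ascending coefficients: a = [1, 1, 5], b = [3, 4]. c[0] = 1×3 = 3; c[1] = 1×4 + 1×3 = 7; c[2] = 1×4 + 5×3 = 19; c[3] = 5×4 = 20. Result coefficients: [3, 7, 19, 20] → 3 + 7t + 19t^2 + 20t^3

3 + 7t + 19t^2 + 20t^3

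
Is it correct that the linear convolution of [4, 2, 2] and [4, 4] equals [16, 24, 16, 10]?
Recompute linear convolution of [4, 2, 2] and [4, 4]: y[0] = 4×4 = 16; y[1] = 4×4 + 2×4 = 24; y[2] = 2×4 + 2×4 = 16; y[3] = 2×4 = 8 → [16, 24, 16, 8]. Compare to given [16, 24, 16, 10]: they differ at index 3: given 10, correct 8, so answer: No

No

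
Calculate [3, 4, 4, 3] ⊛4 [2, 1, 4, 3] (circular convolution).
Use y[k] = Σ_j x[j]·h[(k-j) mod 4]. y[0] = 3×2 + 4×3 + 4×4 + 3×1 = 37; y[1] = 3×1 + 4×2 + 4×3 + 3×4 = 35; y[2] = 3×4 + 4×1 + 4×2 + 3×3 = 33; y[3] = 3×3 + 4×4 + 4×1 + 3×2 = 35. Result: [37, 35, 33, 35]

[37, 35, 33, 35]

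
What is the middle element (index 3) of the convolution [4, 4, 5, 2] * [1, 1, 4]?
Use y[k] = Σ_i a[i]·b[k-i] at k=3. y[3] = 4×4 + 5×1 + 2×1 = 23

23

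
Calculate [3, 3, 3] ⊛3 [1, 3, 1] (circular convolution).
Use y[k] = Σ_j s[j]·t[(k-j) mod 3]. y[0] = 3×1 + 3×1 + 3×3 = 15; y[1] = 3×3 + 3×1 + 3×1 = 15; y[2] = 3×1 + 3×3 + 3×1 = 15. Result: [15, 15, 15]

[15, 15, 15]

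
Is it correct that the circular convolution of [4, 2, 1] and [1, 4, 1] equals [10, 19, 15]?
Recompute circular convolution of [4, 2, 1] and [1, 4, 1]: y[0] = 4×1 + 2×1 + 1×4 = 10; y[1] = 4×4 + 2×1 + 1×1 = 19; y[2] = 4×1 + 2×4 + 1×1 = 13 → [10, 19, 13]. Compare to given [10, 19, 15]: they differ at index 2: given 15, correct 13, so answer: No

No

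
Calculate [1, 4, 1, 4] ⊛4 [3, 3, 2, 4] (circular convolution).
Use y[k] = Σ_j a[j]·b[(k-j) mod 4]. y[0] = 1×3 + 4×4 + 1×2 + 4×3 = 33; y[1] = 1×3 + 4×3 + 1×4 + 4×2 = 27; y[2] = 1×2 + 4×3 + 1×3 + 4×4 = 33; y[3] = 1×4 + 4×2 + 1×3 + 4×3 = 27. Result: [33, 27, 33, 27]

[33, 27, 33, 27]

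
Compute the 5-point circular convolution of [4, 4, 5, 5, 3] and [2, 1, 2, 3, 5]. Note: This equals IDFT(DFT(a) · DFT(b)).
Either evaluate y[k] = Σ_j a[j]·b[(k-j) mod 5] directly, or use IDFT(DFT(a) · DFT(b)). y[0] = 4×2 + 4×5 + 5×3 + 5×2 + 3×1 = 56; y[1] = 4×1 + 4×2 + 5×5 + 5×3 + 3×2 = 58; y[2] = 4×2 + 4×1 + 5×2 + 5×5 + 3×3 = 56; y[3] = 4×3 + 4×2 + 5×1 + 5×2 + 3×5 = 50; y[4] = 4×5 + 4×3 + 5×2 + 5×1 + 3×2 = 53. Result: [56, 58, 56, 50, 53]

[56, 58, 56, 50, 53]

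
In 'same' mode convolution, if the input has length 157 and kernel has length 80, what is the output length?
'Same' mode returns an output with the same length as the input: 157

157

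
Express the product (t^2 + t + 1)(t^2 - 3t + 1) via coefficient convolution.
Ascending coefficients: a = [1, 1, 1], b = [1, -3, 1]. c[0] = 1×1 = 1; c[1] = 1×-3 + 1×1 = -2; c[2] = 1×1 + 1×-3 + 1×1 = -1; c[3] = 1×1 + 1×-3 = -2; c[4] = 1×1 = 1. Result coefficients: [1, -2, -1, -2, 1] → t^4 - 2t^3 - t^2 - 2t + 1

t^4 - 2t^3 - t^2 - 2t + 1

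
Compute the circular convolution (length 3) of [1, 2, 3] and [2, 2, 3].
Use y[k] = Σ_j x[j]·h[(k-j) mod 3]. y[0] = 1×2 + 2×3 + 3×2 = 14; y[1] = 1×2 + 2×2 + 3×3 = 15; y[2] = 1×3 + 2×2 + 3×2 = 13. Result: [14, 15, 13]

[14, 15, 13]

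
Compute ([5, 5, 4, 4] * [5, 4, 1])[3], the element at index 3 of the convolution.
Use y[k] = Σ_i a[i]·b[k-i] at k=3. y[3] = 5×1 + 4×4 + 4×5 = 41

41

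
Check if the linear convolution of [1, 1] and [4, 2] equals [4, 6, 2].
Recompute linear convolution of [1, 1] and [4, 2]: y[0] = 1×4 = 4; y[1] = 1×2 + 1×4 = 6; y[2] = 1×2 = 2 → [4, 6, 2]. Given [4, 6, 2] matches, so answer: Yes

Yes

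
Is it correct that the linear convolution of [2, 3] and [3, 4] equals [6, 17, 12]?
Recompute linear convolution of [2, 3] and [3, 4]: y[0] = 2×3 = 6; y[1] = 2×4 + 3×3 = 17; y[2] = 3×4 = 12 → [6, 17, 12]. Given [6, 17, 12] matches, so answer: Yes

Yes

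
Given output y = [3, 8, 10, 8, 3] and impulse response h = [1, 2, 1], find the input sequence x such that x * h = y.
Deconvolve y=[3, 8, 10, 8, 3] by h=[1, 2, 1]. Since h[0]=1, solve forward: x[0] = y[0] / 1 = 3; x[1] = (y[1] - 3×2) / 1 = 2; x[2] = (y[2] - 2×2 - 3×1) / 1 = 3. So x = [3, 2, 3]. Check by forward convolution: y[0] = 3×1 = 3; y[1] = 3×2 + 2×1 = 8; y[2] = 3×1 + 2×2 + 3×1 = 10; y[3] = 2×1 + 3×2 = 8; y[4] = 3×1 = 3

[3, 2, 3]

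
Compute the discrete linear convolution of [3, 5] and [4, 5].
y[0] = 3×4 = 12; y[1] = 3×5 + 5×4 = 35; y[2] = 5×5 = 25

[12, 35, 25]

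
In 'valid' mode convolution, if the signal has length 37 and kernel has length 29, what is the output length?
'Valid' mode counts only positions where the kernel fully overlaps the signal: m - n + 1 = 37 - 29 + 1 = 9

9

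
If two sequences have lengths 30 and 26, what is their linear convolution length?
Linear/full convolution length: m + n - 1 = 30 + 26 - 1 = 55

55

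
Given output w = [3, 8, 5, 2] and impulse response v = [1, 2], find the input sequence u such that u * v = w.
Deconvolve w=[3, 8, 5, 2] by v=[1, 2]. Since v[0]=1, solve forward: u[0] = w[0] / 1 = 3; u[1] = (w[1] - 3×2) / 1 = 2; u[2] = (w[2] - 2×2) / 1 = 1. So u = [3, 2, 1]. Check by forward convolution: w[0] = 3×1 = 3; w[1] = 3×2 + 2×1 = 8; w[2] = 2×2 + 1×1 = 5; w[3] = 1×2 = 2

[3, 2, 1]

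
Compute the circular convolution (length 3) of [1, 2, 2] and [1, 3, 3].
Use y[k] = Σ_j s[j]·t[(k-j) mod 3]. y[0] = 1×1 + 2×3 + 2×3 = 13; y[1] = 1×3 + 2×1 + 2×3 = 11; y[2] = 1×3 + 2×3 + 2×1 = 11. Result: [13, 11, 11]

[13, 11, 11]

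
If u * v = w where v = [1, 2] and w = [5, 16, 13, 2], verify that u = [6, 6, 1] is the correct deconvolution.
Forward-compute [6, 6, 1] * [1, 2]: w[0] = 6×1 = 6; w[1] = 6×2 + 6×1 = 18; w[2] = 6×2 + 1×1 = 13; w[3] = 1×2 = 2 → [6, 18, 13, 2]. Does not match given w = [5, 16, 13, 2].

Not verified. [6, 6, 1] * [1, 2] = [6, 18, 13, 2], which differs from [5, 16, 13, 2] at index 0.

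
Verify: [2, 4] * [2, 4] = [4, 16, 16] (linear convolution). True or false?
Recompute linear convolution of [2, 4] and [2, 4]: y[0] = 2×2 = 4; y[1] = 2×4 + 4×2 = 16; y[2] = 4×4 = 16 → [4, 16, 16]. Given [4, 16, 16] matches, so answer: Yes

Yes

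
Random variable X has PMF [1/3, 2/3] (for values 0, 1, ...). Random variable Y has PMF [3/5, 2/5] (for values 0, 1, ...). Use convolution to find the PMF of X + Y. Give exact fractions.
P(X+Y=k) = Σ_i P(X=i)·P(Y=k-i) — a convolution of [1/3, 2/3] and [3/5, 2/5]. P(X+Y=0) = (1/3)×(3/5) = 1/5; P(X+Y=1) = (1/3)×(2/5) + (2/3)×(3/5) = 2/15 + 2/5 = 8/15; P(X+Y=2) = (2/3)×(2/5) = 4/15. PMF: [1/5, 8/15, 4/15] (sums to 1 ✓)

[1/5, 8/15, 4/15]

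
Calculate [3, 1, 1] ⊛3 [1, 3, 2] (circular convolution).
Use y[k] = Σ_j x[j]·h[(k-j) mod 3]. y[0] = 3×1 + 1×2 + 1×3 = 8; y[1] = 3×3 + 1×1 + 1×2 = 12; y[2] = 3×2 + 1×3 + 1×1 = 10. Result: [8, 12, 10]

[8, 12, 10]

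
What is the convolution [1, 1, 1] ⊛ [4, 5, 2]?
y[0] = 1×4 = 4; y[1] = 1×5 + 1×4 = 9; y[2] = 1×2 + 1×5 + 1×4 = 11; y[3] = 1×2 + 1×5 = 7; y[4] = 1×2 = 2

[4, 9, 11, 7, 2]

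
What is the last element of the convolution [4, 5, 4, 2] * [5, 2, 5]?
Use y[k] = Σ_i a[i]·b[k-i] at k=5. y[5] = 2×5 = 10

10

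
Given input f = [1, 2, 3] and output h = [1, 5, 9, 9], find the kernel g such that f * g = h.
Output length 4 = len(f) + len(g) - 1 ⇒ len(g) = 2. Solve g forward using g[k] = (h[k] - Σ_{i≥1} f[i]·g[k-i]) / f[0]: g[0] = h[0] / f[0] = 1 / 1 = 1; g[1] = (h[1] - 2×1) / f[0] = (5 - 2×1) / 1 = 3. So g = [1, 3]. Forward-check [1, 2, 3] * [1, 3]: h[0] = 1×1 = 1; h[1] = 1×3 + 2×1 = 5; h[2] = 2×3 + 3×1 = 9; h[3] = 3×3 = 9 → [1, 5, 9, 9] ✓

[1, 3]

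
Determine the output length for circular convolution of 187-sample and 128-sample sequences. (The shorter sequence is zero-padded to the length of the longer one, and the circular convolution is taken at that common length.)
Circular convolution (zero-padding the shorter input) has length max(m, n) = max(187, 128) = 187

187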